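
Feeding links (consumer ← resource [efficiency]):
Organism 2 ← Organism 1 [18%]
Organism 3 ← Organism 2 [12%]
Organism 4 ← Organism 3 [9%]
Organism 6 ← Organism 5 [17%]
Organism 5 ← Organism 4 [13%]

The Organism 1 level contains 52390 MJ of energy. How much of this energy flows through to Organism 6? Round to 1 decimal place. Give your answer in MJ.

Organism 2: 52390 × 0.18 = 9430.2 MJ
Organism 3: 9430.2 × 0.12 = 1131.624 MJ
Organism 4: 1131.624 × 0.09 = 101.84616 MJ
Organism 5: 101.84616 × 0.13 = 13.2400008 MJ
Organism 6: 13.2400008 × 0.17 = 2.250800136 MJ

2.3 MJ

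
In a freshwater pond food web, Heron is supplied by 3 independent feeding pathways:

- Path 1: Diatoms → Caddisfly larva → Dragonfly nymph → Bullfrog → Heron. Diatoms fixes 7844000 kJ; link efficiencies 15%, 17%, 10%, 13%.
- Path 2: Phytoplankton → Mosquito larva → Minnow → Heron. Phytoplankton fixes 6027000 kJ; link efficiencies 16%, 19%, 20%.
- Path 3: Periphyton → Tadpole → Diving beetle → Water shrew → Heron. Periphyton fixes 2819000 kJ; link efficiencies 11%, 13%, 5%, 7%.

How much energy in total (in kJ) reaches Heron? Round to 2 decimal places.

39385.54 kJ

Path 1: 7844000 × 0.15 × 0.17 × 0.1 × 0.13 = 2600.286 kJ
Path 2: 6027000 × 0.16 × 0.19 × 0.2 = 36644.16 kJ
Path 3: 2819000 × 0.11 × 0.13 × 0.05 × 0.07 = 141.09095 kJ
Total at Heron: 2600.286 + 36644.16 + 141.09095 = 39385.53695 kJ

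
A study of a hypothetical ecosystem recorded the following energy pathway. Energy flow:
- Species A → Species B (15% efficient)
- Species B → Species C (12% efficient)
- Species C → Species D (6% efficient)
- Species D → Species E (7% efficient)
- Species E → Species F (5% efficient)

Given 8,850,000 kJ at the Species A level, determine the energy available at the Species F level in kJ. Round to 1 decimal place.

33.5 kJ

Species B: 8850000 × 0.15 = 1327500 kJ
Species C: 1327500 × 0.12 = 159300 kJ
Species D: 159300 × 0.06 = 9558 kJ
Species E: 9558 × 0.07 = 669.06 kJ
Species F: 669.06 × 0.05 = 33.453 kJ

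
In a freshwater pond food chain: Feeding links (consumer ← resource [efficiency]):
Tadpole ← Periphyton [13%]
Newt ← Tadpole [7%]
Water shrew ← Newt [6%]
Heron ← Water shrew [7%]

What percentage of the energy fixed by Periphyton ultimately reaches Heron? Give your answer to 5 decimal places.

Product of link efficiencies: 0.13 × 0.07 × 0.06 × 0.07 = 0.00003822
As a percentage: 0.00003822 × 100 = 0.00382%

0.00382%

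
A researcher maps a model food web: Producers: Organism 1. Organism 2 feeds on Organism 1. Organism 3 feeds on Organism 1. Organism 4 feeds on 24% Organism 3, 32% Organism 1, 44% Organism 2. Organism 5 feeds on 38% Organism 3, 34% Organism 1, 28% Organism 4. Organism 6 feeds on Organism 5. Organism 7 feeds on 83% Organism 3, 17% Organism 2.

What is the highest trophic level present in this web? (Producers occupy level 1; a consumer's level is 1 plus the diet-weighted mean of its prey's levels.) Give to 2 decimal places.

3.85

Organism 2: 1 + 1 = 2
Organism 3: 1 + 1 = 2
Organism 4: 1 + (0.24×2 + 0.32×1 + 0.44×2) = 2.68
Organism 5: 1 + (0.38×2 + 0.34×1 + 0.28×2.68) = 2.8504
Organism 6: 1 + 2.8504 = 3.8504
Organism 7: 1 + (0.83×2 + 0.17×2) = 3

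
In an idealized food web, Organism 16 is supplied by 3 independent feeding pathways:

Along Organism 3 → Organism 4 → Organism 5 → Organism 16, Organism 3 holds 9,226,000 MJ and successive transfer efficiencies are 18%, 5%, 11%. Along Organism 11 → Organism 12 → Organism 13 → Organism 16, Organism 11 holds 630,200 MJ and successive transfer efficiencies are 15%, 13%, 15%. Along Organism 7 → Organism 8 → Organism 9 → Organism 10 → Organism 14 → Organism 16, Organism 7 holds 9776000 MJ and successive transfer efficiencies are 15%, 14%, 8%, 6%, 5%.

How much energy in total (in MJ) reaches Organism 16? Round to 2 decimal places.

11026.35 MJ

Via Organism 3: 9226000 × 0.18 × 0.05 × 0.11 = 9133.74 MJ
Via Organism 11: 630200 × 0.15 × 0.13 × 0.15 = 1843.335 MJ
Via Organism 7: 9776000 × 0.15 × 0.14 × 0.08 × 0.06 × 0.05 = 49.27104 MJ
Total at Organism 16: 9133.74 + 1843.335 + 49.27104 = 11026.34604 MJ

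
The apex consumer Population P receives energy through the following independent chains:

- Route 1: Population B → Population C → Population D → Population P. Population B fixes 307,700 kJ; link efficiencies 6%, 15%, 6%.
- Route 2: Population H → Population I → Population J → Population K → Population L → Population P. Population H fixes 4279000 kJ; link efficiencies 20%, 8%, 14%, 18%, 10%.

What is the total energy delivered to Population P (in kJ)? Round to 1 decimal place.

Route 1: 307700 × 0.06 × 0.15 × 0.06 = 166.158 kJ
Route 2: 4279000 × 0.2 × 0.08 × 0.14 × 0.18 × 0.1 = 172.52928 kJ
Total at Population P: 166.158 + 172.52928 = 338.68728 kJ

338.7 kJ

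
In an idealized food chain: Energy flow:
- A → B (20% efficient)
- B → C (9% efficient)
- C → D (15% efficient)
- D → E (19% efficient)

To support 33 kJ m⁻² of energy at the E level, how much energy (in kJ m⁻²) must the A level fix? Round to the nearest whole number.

Cumulative transfer efficiency: 0.2 × 0.09 × 0.15 × 0.19 = 0.000513
A energy = 33 / 0.000513 = 64327 kJ m⁻²

64327 kJ m⁻²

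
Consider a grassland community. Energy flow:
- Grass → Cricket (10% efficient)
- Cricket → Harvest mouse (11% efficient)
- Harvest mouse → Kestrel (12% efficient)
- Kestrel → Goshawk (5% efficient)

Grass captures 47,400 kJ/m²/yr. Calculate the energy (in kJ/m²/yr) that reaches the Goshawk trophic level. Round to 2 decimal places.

3.13 kJ/m²/yr

Cricket: 47400 × 0.1 = 4740 kJ/m²/yr
Harvest mouse: 4740 × 0.11 = 521.4 kJ/m²/yr
Kestrel: 521.4 × 0.12 = 62.568 kJ/m²/yr
Goshawk: 62.568 × 0.05 = 3.1284 kJ/m²/yr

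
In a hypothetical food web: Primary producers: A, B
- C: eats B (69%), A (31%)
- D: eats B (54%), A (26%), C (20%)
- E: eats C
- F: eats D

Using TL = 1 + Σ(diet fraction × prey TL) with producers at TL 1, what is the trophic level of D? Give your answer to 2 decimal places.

2.20

C: 1 + (0.69×1 + 0.31×1) = 2
D: 1 + (0.54×1 + 0.26×1 + 0.2×2) = 2.2
E: 1 + 2 = 3
F: 1 + 2.2 = 3.2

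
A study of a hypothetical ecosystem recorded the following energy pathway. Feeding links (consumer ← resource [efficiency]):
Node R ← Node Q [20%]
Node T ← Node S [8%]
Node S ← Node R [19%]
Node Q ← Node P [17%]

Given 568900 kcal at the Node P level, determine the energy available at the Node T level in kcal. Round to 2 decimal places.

Node Q: 568900 × 0.17 = 96713 kcal
Node R: 96713 × 0.2 = 19342.6 kcal
Node S: 19342.6 × 0.19 = 3675.094 kcal
Node T: 3675.094 × 0.08 = 294.00752 kcal

294.01 kcal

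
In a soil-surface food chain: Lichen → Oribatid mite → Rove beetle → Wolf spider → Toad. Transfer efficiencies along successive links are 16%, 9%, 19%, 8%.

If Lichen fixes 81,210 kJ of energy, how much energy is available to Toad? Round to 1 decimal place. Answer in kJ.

Oribatid mite: 81210 × 0.16 = 12993.6 kJ
Rove beetle: 12993.6 × 0.09 = 1169.424 kJ
Wolf spider: 1169.424 × 0.19 = 222.19056 kJ
Toad: 222.19056 × 0.08 = 17.7752448 kJ

17.8 kJ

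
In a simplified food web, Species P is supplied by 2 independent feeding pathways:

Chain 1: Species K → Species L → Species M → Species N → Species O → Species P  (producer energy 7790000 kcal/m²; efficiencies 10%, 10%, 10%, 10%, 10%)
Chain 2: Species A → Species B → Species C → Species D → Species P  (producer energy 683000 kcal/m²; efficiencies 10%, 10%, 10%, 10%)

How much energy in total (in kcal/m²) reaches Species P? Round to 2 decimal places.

Chain 1: 7790000 × 0.1 × 0.1 × 0.1 × 0.1 × 0.1 = 77.9 kcal/m²
Chain 2: 683000 × 0.1 × 0.1 × 0.1 × 0.1 = 68.3 kcal/m²
Total at Species P: 77.9 + 68.3 = 146.2 kcal/m²

146.20 kcal/m²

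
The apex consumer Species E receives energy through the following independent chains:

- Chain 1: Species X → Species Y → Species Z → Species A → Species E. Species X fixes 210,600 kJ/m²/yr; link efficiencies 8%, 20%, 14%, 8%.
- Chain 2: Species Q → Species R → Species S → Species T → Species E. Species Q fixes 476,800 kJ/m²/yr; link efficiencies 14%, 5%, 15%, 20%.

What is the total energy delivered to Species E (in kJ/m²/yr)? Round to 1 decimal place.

137.9 kJ/m²/yr

Chain 1: 210600 × 0.08 × 0.2 × 0.14 × 0.08 = 37.73952 kJ/m²/yr
Chain 2: 476800 × 0.14 × 0.05 × 0.15 × 0.2 = 100.128 kJ/m²/yr
Total at Species E: 37.73952 + 100.128 = 137.86752 kJ/m²/yr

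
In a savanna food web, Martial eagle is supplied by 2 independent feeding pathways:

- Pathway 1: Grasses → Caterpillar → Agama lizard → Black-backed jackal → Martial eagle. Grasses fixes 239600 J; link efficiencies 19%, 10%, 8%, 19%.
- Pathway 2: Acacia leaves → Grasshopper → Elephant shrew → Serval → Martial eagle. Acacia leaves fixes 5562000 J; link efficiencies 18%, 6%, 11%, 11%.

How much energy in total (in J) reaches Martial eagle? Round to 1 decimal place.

796.0 J

Pathway 1: 239600 × 0.19 × 0.1 × 0.08 × 0.19 = 69.19648 J
Pathway 2: 5562000 × 0.18 × 0.06 × 0.11 × 0.11 = 726.84216 J
Total at Martial eagle: 69.19648 + 726.84216 = 796.03864 J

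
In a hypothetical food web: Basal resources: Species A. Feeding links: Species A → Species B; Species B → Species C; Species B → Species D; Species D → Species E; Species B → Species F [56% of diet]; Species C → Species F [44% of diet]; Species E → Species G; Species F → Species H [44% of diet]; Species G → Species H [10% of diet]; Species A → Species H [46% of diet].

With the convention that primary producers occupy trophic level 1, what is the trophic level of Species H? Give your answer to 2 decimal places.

Species B: 1 + 1 = 2
Species C: 1 + 2 = 3
Species D: 1 + 2 = 3
Species E: 1 + 3 = 4
Species F: 1 + (0.56×2 + 0.44×3) = 3.44
Species G: 1 + 4 = 5
Species H: 1 + (0.44×3.44 + 0.1×5 + 0.46×1) = 3.4736

3.47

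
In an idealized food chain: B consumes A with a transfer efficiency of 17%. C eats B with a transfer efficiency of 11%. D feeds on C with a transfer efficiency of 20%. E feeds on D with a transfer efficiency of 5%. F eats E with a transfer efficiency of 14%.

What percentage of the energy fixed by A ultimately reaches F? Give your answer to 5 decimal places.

Product of link efficiencies: 0.17 × 0.11 × 0.2 × 0.05 × 0.14 = 0.00002618
As a percentage: 0.00002618 × 100 = 0.00262%

0.00262%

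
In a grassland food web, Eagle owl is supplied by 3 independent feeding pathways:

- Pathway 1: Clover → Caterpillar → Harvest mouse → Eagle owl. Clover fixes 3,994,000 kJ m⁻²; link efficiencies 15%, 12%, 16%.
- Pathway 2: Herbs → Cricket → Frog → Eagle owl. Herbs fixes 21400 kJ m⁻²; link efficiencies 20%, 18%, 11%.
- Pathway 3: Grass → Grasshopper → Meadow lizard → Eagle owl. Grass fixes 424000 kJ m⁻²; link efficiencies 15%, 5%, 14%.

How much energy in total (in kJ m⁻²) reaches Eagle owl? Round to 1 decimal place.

Pathway 1: 3994000 × 0.15 × 0.12 × 0.16 = 11502.72 kJ m⁻²
Pathway 2: 21400 × 0.2 × 0.18 × 0.11 = 84.744 kJ m⁻²
Pathway 3: 424000 × 0.15 × 0.05 × 0.14 = 445.2 kJ m⁻²
Total at Eagle owl: 11502.72 + 84.744 + 445.2 = 12032.664 kJ m⁻²

12032.7 kJ m⁻²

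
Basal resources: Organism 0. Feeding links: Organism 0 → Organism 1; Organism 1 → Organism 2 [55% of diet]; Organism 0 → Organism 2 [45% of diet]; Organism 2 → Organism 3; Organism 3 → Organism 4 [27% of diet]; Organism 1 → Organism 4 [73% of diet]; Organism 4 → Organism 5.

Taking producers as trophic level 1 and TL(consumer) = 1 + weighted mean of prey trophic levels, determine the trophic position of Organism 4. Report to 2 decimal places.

Organism 1: 1 + 1 = 2
Organism 2: 1 + (0.55×2 + 0.45×1) = 2.55
Organism 3: 1 + 2.55 = 3.55
Organism 4: 1 + (0.27×3.55 + 0.73×2) = 3.4185
Organism 5: 1 + 3.4185 = 4.4185

3.42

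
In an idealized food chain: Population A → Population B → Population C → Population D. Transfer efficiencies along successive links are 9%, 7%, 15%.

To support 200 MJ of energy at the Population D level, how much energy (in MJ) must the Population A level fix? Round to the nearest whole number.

Cumulative transfer efficiency: 0.09 × 0.07 × 0.15 = 0.000945
Population A energy = 200 / 0.000945 = 211640 MJ

211640 MJ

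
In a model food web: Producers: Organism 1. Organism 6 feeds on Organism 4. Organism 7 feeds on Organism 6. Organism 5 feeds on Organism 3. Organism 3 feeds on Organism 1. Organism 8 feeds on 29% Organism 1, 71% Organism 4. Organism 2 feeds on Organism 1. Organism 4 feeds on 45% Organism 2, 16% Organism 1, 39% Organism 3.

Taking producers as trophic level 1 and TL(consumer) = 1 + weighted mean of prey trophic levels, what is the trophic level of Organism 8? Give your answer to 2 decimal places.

Organism 2: 1 + 1 = 2
Organism 3: 1 + 1 = 2
Organism 4: 1 + (0.45×2 + 0.16×1 + 0.39×2) = 2.84
Organism 5: 1 + 2 = 3
Organism 6: 1 + 2.84 = 3.84
Organism 7: 1 + 3.84 = 4.84
Organism 8: 1 + (0.29×1 + 0.71×2.84) = 3.3064

3.31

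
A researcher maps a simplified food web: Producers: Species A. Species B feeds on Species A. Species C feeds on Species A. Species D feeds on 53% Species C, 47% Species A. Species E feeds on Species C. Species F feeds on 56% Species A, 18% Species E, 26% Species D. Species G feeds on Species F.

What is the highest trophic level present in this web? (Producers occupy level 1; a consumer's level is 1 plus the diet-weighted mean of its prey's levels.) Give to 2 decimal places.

Species B: 1 + 1 = 2
Species C: 1 + 1 = 2
Species D: 1 + (0.53×2 + 0.47×1) = 2.53
Species E: 1 + 2 = 3
Species F: 1 + (0.56×1 + 0.18×3 + 0.26×2.53) = 2.7578
Species G: 1 + 2.7578 = 3.7578

3.76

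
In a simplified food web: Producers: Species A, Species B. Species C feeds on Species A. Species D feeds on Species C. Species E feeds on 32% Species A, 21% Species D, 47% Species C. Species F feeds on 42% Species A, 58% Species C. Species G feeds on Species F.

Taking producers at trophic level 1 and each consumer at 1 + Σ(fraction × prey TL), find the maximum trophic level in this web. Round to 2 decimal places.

3.58

Species C: 1 + 1 = 2
Species D: 1 + 2 = 3
Species E: 1 + (0.32×1 + 0.21×3 + 0.47×2) = 2.89
Species F: 1 + (0.42×1 + 0.58×2) = 2.58
Species G: 1 + 2.58 = 3.58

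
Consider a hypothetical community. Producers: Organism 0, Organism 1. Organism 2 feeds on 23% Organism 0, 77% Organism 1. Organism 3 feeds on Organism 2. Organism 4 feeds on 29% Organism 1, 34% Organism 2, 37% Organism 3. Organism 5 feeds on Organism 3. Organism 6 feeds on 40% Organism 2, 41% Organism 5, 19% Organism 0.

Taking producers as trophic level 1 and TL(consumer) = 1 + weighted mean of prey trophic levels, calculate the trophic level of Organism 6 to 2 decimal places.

Organism 2: 1 + (0.23×1 + 0.77×1) = 2
Organism 3: 1 + 2 = 3
Organism 4: 1 + (0.29×1 + 0.34×2 + 0.37×3) = 3.08
Organism 5: 1 + 3 = 4
Organism 6: 1 + (0.4×2 + 0.41×4 + 0.19×1) = 3.63

3.63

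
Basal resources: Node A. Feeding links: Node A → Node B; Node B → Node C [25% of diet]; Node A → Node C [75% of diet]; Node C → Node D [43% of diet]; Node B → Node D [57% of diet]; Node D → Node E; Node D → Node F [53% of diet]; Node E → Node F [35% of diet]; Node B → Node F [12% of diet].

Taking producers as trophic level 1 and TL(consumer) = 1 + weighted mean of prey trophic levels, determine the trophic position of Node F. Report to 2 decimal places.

Node B: 1 + 1 = 2
Node C: 1 + (0.25×2 + 0.75×1) = 2.25
Node D: 1 + (0.43×2.25 + 0.57×2) = 3.1075
Node E: 1 + 3.1075 = 4.1075
Node F: 1 + (0.53×3.1075 + 0.35×4.1075 + 0.12×2) = 4.3246

4.32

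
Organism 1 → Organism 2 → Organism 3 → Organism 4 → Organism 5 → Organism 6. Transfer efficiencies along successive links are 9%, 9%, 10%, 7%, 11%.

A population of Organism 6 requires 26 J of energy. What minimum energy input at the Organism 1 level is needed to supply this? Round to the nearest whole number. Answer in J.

Cumulative transfer efficiency: 0.09 × 0.09 × 0.1 × 0.07 × 0.11 = 0.000006237
Organism 1 energy = 26 / 0.000006237 = 4168671 J

4168671 J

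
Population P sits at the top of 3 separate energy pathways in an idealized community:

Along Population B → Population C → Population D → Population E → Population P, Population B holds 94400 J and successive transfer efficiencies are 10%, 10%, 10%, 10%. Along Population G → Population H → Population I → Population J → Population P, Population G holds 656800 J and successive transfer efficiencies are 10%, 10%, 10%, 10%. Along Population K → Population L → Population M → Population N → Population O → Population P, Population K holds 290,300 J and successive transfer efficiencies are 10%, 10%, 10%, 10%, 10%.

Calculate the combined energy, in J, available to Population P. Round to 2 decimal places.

78.02 J

Via Population B: 94400 × 0.1 × 0.1 × 0.1 × 0.1 = 9.44 J
Via Population G: 656800 × 0.1 × 0.1 × 0.1 × 0.1 = 65.68 J
Via Population K: 290300 × 0.1 × 0.1 × 0.1 × 0.1 × 0.1 = 2.903 J
Total at Population P: 9.44 + 65.68 + 2.903 = 78.023 J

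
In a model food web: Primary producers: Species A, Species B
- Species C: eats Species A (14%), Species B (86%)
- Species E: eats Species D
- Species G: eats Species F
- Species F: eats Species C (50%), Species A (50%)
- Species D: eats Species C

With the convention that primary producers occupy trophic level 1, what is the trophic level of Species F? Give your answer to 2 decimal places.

Species C: 1 + (0.14×1 + 0.86×1) = 2
Species D: 1 + 2 = 3
Species E: 1 + 3 = 4
Species F: 1 + (0.5×2 + 0.5×1) = 2.5
Species G: 1 + 2.5 = 3.5

2.50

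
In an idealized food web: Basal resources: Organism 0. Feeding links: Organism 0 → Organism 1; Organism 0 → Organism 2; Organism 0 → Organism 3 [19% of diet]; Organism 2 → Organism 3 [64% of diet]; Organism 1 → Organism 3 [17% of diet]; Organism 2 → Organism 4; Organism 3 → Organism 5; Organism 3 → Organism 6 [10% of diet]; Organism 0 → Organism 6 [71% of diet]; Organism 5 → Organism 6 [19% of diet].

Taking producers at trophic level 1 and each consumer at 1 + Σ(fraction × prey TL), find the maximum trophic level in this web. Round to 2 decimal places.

3.81

Organism 1: 1 + 1 = 2
Organism 2: 1 + 1 = 2
Organism 3: 1 + (0.19×1 + 0.64×2 + 0.17×2) = 2.81
Organism 4: 1 + 2 = 3
Organism 5: 1 + 2.81 = 3.81
Organism 6: 1 + (0.1×2.81 + 0.71×1 + 0.19×3.81) = 2.7149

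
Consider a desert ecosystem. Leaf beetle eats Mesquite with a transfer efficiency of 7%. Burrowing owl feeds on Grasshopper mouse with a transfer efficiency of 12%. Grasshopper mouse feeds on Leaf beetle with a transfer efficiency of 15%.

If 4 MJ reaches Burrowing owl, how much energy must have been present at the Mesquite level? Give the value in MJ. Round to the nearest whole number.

3175 MJ

Cumulative transfer efficiency: 0.07 × 0.15 × 0.12 = 0.00126
Mesquite energy = 4 / 0.00126 = 3175 MJ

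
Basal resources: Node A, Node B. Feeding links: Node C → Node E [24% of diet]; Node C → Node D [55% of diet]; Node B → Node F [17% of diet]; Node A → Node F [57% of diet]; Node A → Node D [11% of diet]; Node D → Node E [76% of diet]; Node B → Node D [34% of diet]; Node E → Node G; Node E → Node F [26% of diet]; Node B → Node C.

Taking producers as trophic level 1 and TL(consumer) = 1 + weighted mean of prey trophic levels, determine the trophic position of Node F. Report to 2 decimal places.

Node C: 1 + 1 = 2
Node D: 1 + (0.34×1 + 0.11×1 + 0.55×2) = 2.55
Node E: 1 + (0.24×2 + 0.76×2.55) = 3.418
Node F: 1 + (0.57×1 + 0.26×3.418 + 0.17×1) = 2.62868
Node G: 1 + 3.418 = 4.418

2.63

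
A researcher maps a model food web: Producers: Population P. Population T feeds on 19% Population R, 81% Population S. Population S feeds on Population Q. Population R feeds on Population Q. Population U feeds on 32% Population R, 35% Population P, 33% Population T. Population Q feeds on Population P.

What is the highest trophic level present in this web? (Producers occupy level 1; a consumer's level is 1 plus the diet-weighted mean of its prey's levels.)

Population Q: 1 + 1 = 2
Population R: 1 + 2 = 3
Population S: 1 + 2 = 3
Population T: 1 + (0.19×3 + 0.81×3) = 4
Population U: 1 + (0.32×3 + 0.35×1 + 0.33×4) = 3.63

4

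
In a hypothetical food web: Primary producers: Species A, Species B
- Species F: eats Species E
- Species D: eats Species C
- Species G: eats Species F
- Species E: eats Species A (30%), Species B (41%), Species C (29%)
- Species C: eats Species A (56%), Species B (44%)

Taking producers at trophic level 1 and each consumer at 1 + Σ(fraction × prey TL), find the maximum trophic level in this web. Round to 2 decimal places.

4.29

Species C: 1 + (0.56×1 + 0.44×1) = 2
Species D: 1 + 2 = 3
Species E: 1 + (0.3×1 + 0.41×1 + 0.29×2) = 2.29
Species F: 1 + 2.29 = 3.29
Species G: 1 + 3.29 = 4.29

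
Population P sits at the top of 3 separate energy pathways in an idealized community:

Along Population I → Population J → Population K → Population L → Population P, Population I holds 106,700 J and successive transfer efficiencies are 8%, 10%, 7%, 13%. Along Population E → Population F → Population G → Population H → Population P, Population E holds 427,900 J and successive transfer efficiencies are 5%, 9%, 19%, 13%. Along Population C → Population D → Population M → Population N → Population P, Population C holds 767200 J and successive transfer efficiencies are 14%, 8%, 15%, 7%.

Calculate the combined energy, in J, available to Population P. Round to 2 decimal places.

Via Population I: 106700 × 0.08 × 0.1 × 0.07 × 0.13 = 7.76776 J
Via Population E: 427900 × 0.05 × 0.09 × 0.19 × 0.13 = 47.561085 J
Via Population C: 767200 × 0.14 × 0.08 × 0.15 × 0.07 = 90.22272 J
Total at Population P: 7.76776 + 47.561085 + 90.22272 = 145.551565 J

145.55 J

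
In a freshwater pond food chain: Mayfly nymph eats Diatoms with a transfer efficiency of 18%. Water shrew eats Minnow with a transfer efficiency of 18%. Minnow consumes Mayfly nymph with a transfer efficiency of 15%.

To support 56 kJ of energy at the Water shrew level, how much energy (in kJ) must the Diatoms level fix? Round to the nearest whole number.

11523 kJ

Cumulative transfer efficiency: 0.18 × 0.15 × 0.18 = 0.00486
Diatoms energy = 56 / 0.00486 = 11523 kJ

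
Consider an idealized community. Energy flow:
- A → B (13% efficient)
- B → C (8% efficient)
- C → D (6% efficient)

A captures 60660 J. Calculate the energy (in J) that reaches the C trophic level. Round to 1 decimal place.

630.9 J

B: 60660 × 0.13 = 7885.8 J
C: 7885.8 × 0.08 = 630.864 J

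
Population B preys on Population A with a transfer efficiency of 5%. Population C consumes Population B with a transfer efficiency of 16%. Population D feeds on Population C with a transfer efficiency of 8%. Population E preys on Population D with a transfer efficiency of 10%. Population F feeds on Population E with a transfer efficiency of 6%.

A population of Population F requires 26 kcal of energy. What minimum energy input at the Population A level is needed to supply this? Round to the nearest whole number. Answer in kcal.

Cumulative transfer efficiency: 0.05 × 0.16 × 0.08 × 0.1 × 0.06 = 0.00000384
Population A energy = 26 / 0.00000384 = 6770833 kcal

6770833 kcal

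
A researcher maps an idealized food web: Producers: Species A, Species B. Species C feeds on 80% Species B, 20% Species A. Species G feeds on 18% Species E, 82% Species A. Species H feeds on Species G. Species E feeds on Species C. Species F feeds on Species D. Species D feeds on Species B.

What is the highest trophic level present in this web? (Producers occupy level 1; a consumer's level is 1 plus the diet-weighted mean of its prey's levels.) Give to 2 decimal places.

3.36

Species C: 1 + (0.8×1 + 0.2×1) = 2
Species D: 1 + 1 = 2
Species E: 1 + 2 = 3
Species F: 1 + 2 = 3
Species G: 1 + (0.18×3 + 0.82×1) = 2.36
Species H: 1 + 2.36 = 3.36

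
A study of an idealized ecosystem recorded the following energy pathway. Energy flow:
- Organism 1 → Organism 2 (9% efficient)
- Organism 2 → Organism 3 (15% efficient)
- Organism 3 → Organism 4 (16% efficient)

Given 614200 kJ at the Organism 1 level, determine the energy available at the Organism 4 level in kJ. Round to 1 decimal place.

Organism 2: 614200 × 0.09 = 55278 kJ
Organism 3: 55278 × 0.15 = 8291.7 kJ
Organism 4: 8291.7 × 0.16 = 1326.672 kJ

1326.7 kJ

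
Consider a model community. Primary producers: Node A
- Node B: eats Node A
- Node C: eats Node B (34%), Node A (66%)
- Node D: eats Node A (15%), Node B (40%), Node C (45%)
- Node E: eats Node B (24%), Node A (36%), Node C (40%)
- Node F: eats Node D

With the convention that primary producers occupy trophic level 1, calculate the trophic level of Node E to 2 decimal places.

2.78

Node B: 1 + 1 = 2
Node C: 1 + (0.34×2 + 0.66×1) = 2.34
Node D: 1 + (0.15×1 + 0.4×2 + 0.45×2.34) = 3.003
Node E: 1 + (0.24×2 + 0.36×1 + 0.4×2.34) = 2.776
Node F: 1 + 3.003 = 4.003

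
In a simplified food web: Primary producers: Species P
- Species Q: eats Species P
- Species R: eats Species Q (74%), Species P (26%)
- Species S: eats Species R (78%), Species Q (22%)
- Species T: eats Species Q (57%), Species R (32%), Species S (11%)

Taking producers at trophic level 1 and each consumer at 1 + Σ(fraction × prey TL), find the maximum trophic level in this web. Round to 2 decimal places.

Species Q: 1 + 1 = 2
Species R: 1 + (0.74×2 + 0.26×1) = 2.74
Species S: 1 + (0.78×2.74 + 0.22×2) = 3.5772
Species T: 1 + (0.57×2 + 0.32×2.74 + 0.11×3.5772) = 3.410292

3.58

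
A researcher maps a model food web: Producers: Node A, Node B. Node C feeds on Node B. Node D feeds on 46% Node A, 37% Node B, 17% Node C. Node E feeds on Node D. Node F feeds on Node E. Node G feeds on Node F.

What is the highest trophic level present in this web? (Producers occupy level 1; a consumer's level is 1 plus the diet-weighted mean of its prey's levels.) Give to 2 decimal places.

Node C: 1 + 1 = 2
Node D: 1 + (0.46×1 + 0.37×1 + 0.17×2) = 2.17
Node E: 1 + 2.17 = 3.17
Node F: 1 + 3.17 = 4.17
Node G: 1 + 4.17 = 5.17

5.17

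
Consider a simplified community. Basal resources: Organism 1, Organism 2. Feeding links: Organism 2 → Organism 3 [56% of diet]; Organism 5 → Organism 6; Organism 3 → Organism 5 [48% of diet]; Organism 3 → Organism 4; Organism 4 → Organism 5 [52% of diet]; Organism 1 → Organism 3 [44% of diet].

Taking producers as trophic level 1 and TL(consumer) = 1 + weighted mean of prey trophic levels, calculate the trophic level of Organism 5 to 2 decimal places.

Organism 3: 1 + (0.44×1 + 0.56×1) = 2
Organism 4: 1 + 2 = 3
Organism 5: 1 + (0.48×2 + 0.52×3) = 3.52
Organism 6: 1 + 3.52 = 4.52

3.52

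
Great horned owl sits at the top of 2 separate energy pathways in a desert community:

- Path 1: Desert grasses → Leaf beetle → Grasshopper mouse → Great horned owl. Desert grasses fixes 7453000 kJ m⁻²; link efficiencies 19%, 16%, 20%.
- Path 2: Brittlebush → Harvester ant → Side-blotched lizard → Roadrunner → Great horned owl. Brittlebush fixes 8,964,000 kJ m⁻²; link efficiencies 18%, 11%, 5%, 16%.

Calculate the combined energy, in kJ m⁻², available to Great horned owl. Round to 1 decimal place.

46734.1 kJ m⁻²

Path 1: 7453000 × 0.19 × 0.16 × 0.2 = 45314.24 kJ m⁻²
Path 2: 8964000 × 0.18 × 0.11 × 0.05 × 0.16 = 1419.8976 kJ m⁻²
Total at Great horned owl: 45314.24 + 1419.8976 = 46734.1376 kJ m⁻²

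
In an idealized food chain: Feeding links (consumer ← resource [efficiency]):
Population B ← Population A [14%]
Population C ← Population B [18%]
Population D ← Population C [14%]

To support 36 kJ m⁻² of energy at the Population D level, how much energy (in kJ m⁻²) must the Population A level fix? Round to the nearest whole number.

Cumulative transfer efficiency: 0.14 × 0.18 × 0.14 = 0.003528
Population A energy = 36 / 0.003528 = 10204 kJ m⁻²

10204 kJ m⁻²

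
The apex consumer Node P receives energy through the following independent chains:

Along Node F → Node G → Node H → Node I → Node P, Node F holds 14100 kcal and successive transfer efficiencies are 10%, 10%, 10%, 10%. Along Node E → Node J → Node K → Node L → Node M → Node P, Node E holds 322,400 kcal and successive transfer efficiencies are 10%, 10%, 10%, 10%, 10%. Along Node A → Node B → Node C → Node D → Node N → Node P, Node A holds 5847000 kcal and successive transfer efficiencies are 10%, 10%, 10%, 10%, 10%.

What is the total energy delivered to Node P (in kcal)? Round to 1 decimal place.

Via Node F: 14100 × 0.1 × 0.1 × 0.1 × 0.1 = 1.41 kcal
Via Node E: 322400 × 0.1 × 0.1 × 0.1 × 0.1 × 0.1 = 3.224 kcal
Via Node A: 5847000 × 0.1 × 0.1 × 0.1 × 0.1 × 0.1 = 58.47 kcal
Total at Node P: 1.41 + 3.224 + 58.47 = 63.104 kcal

63.1 kcal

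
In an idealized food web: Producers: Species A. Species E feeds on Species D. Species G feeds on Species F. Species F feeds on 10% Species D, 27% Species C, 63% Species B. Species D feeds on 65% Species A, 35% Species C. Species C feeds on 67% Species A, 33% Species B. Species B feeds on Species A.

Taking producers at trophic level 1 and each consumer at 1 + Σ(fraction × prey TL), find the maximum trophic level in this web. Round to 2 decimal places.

4.14

Species B: 1 + 1 = 2
Species C: 1 + (0.67×1 + 0.33×2) = 2.33
Species D: 1 + (0.65×1 + 0.35×2.33) = 2.4655
Species E: 1 + 2.4655 = 3.4655
Species F: 1 + (0.1×2.4655 + 0.27×2.33 + 0.63×2) = 3.13565
Species G: 1 + 3.13565 = 4.13565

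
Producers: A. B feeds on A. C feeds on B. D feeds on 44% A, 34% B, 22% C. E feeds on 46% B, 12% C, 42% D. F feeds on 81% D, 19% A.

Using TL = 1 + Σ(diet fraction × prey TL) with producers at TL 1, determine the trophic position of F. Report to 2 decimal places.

B: 1 + 1 = 2
C: 1 + 2 = 3
D: 1 + (0.44×1 + 0.34×2 + 0.22×3) = 2.78
E: 1 + (0.46×2 + 0.12×3 + 0.42×2.78) = 3.4476
F: 1 + (0.81×2.78 + 0.19×1) = 3.4418

3.44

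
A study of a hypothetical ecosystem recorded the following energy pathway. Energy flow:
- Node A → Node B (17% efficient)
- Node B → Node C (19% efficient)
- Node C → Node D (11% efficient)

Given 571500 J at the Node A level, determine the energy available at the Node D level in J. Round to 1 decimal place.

Node B: 571500 × 0.17 = 97155 J
Node C: 97155 × 0.19 = 18459.45 J
Node D: 18459.45 × 0.11 = 2030.5395 J

2030.5 J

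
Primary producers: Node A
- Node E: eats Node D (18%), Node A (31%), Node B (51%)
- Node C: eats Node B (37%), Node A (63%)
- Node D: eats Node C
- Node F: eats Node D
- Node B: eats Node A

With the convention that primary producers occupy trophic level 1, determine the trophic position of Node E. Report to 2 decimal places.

Node B: 1 + 1 = 2
Node C: 1 + (0.37×2 + 0.63×1) = 2.37
Node D: 1 + 2.37 = 3.37
Node E: 1 + (0.18×3.37 + 0.31×1 + 0.51×2) = 2.9366
Node F: 1 + 3.37 = 4.37

2.94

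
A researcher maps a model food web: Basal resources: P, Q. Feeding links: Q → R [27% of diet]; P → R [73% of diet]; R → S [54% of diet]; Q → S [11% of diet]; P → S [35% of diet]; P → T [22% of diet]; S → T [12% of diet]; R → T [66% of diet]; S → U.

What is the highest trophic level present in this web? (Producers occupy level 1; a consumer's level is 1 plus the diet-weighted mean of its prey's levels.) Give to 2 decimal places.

R: 1 + (0.27×1 + 0.73×1) = 2
S: 1 + (0.54×2 + 0.11×1 + 0.35×1) = 2.54
T: 1 + (0.22×1 + 0.12×2.54 + 0.66×2) = 2.8448
U: 1 + 2.54 = 3.54

3.54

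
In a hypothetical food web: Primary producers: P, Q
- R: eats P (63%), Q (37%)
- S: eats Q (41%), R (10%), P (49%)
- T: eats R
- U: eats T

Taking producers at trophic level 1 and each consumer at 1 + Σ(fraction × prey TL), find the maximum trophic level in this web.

4

R: 1 + (0.63×1 + 0.37×1) = 2
S: 1 + (0.41×1 + 0.1×2 + 0.49×1) = 2.1
T: 1 + 2 = 3
U: 1 + 3 = 4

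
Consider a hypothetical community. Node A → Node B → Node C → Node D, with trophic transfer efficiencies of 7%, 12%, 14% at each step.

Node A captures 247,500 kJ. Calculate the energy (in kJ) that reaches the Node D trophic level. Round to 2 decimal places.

291.06 kJ

Node B: 247500 × 0.07 = 17325 kJ
Node C: 17325 × 0.12 = 2079 kJ
Node D: 2079 × 0.14 = 291.06 kJ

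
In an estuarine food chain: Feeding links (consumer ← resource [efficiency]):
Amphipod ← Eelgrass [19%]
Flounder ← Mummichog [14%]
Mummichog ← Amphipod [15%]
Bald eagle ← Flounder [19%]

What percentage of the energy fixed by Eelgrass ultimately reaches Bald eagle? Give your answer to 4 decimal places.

Product of link efficiencies: 0.19 × 0.15 × 0.14 × 0.19 = 0.0007581
As a percentage: 0.0007581 × 100 = 0.0758%

0.0758%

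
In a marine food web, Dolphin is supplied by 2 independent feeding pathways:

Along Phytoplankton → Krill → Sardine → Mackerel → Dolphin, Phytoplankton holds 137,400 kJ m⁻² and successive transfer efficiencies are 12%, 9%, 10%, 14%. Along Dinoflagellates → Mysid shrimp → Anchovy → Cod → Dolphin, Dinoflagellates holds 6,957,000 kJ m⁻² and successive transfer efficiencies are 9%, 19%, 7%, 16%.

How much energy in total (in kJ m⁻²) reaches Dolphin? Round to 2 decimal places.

1353.18 kJ m⁻²

Via Phytoplankton: 137400 × 0.12 × 0.09 × 0.1 × 0.14 = 20.77488 kJ m⁻²
Via Dinoflagellates: 6957000 × 0.09 × 0.19 × 0.07 × 0.16 = 1332.40464 kJ m⁻²
Total at Dolphin: 20.77488 + 1332.40464 = 1353.17952 kJ m⁻²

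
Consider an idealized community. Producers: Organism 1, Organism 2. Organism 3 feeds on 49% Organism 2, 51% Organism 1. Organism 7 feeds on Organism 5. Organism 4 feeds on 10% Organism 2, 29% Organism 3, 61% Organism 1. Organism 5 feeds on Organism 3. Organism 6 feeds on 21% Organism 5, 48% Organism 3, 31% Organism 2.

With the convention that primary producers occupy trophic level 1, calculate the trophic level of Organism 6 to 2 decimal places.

Organism 3: 1 + (0.49×1 + 0.51×1) = 2
Organism 4: 1 + (0.1×1 + 0.29×2 + 0.61×1) = 2.29
Organism 5: 1 + 2 = 3
Organism 6: 1 + (0.21×3 + 0.48×2 + 0.31×1) = 2.9
Organism 7: 1 + 3 = 4

2.90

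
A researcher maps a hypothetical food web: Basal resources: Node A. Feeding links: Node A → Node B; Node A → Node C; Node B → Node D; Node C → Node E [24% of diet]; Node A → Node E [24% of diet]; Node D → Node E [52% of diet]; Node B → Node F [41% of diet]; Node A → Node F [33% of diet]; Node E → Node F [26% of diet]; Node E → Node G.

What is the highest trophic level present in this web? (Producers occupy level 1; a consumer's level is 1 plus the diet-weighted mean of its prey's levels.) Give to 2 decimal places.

4.28

Node B: 1 + 1 = 2
Node C: 1 + 1 = 2
Node D: 1 + 2 = 3
Node E: 1 + (0.24×2 + 0.24×1 + 0.52×3) = 3.28
Node F: 1 + (0.41×2 + 0.33×1 + 0.26×3.28) = 3.0028
Node G: 1 + 3.28 = 4.28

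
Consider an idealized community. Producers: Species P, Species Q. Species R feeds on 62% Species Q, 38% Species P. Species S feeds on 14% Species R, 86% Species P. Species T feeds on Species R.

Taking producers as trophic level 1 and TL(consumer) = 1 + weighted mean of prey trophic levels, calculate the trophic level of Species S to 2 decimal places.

2.14

Species R: 1 + (0.62×1 + 0.38×1) = 2
Species S: 1 + (0.14×2 + 0.86×1) = 2.14
Species T: 1 + 2 = 3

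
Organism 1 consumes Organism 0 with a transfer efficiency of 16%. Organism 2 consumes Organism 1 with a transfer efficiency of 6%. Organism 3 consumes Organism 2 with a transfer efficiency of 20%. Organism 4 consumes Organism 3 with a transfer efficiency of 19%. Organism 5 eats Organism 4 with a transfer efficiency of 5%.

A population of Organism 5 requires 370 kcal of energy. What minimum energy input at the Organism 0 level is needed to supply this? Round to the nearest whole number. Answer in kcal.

Cumulative transfer efficiency: 0.16 × 0.06 × 0.2 × 0.19 × 0.05 = 0.00001824
Organism 0 energy = 370 / 0.00001824 = 20285088 kcal

20285088 kcal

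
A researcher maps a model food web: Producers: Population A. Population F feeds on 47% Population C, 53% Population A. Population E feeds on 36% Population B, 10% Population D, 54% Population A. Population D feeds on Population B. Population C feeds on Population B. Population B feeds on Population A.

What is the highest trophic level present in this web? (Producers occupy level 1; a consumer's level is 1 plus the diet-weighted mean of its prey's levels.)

3

Population B: 1 + 1 = 2
Population C: 1 + 2 = 3
Population D: 1 + 2 = 3
Population E: 1 + (0.36×2 + 0.1×3 + 0.54×1) = 2.56
Population F: 1 + (0.47×3 + 0.53×1) = 2.94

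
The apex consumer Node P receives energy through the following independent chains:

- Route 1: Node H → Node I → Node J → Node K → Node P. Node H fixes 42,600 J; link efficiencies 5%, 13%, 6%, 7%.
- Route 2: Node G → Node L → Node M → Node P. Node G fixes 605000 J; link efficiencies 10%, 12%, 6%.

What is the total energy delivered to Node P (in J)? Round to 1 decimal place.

Route 1: 42600 × 0.05 × 0.13 × 0.06 × 0.07 = 1.16298 J
Route 2: 605000 × 0.1 × 0.12 × 0.06 = 435.6 J
Total at Node P: 1.16298 + 435.6 = 436.76298 J

436.8 J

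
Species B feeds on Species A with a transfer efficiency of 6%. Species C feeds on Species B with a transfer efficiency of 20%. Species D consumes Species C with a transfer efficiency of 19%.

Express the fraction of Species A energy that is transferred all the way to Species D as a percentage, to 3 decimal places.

Product of link efficiencies: 0.06 × 0.2 × 0.19 = 0.00228
As a percentage: 0.00228 × 100 = 0.228%

0.228%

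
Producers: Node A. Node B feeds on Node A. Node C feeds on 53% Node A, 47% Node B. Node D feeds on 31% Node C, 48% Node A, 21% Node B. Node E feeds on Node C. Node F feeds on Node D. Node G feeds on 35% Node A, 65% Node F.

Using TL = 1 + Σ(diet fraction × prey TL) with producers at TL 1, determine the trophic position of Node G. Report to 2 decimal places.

3.73

Node B: 1 + 1 = 2
Node C: 1 + (0.53×1 + 0.47×2) = 2.47
Node D: 1 + (0.31×2.47 + 0.48×1 + 0.21×2) = 2.6657
Node E: 1 + 2.47 = 3.47
Node F: 1 + 2.6657 = 3.6657
Node G: 1 + (0.35×1 + 0.65×3.6657) = 3.732705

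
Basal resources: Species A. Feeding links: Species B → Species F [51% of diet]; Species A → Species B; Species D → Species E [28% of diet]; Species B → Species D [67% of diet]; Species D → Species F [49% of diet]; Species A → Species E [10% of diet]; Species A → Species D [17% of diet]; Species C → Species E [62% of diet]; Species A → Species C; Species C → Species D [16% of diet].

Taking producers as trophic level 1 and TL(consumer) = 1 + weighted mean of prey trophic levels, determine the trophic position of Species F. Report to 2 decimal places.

Species B: 1 + 1 = 2
Species C: 1 + 1 = 2
Species D: 1 + (0.17×1 + 0.67×2 + 0.16×2) = 2.83
Species E: 1 + (0.1×1 + 0.28×2.83 + 0.62×2) = 3.1324
Species F: 1 + (0.51×2 + 0.49×2.83) = 3.4067

3.41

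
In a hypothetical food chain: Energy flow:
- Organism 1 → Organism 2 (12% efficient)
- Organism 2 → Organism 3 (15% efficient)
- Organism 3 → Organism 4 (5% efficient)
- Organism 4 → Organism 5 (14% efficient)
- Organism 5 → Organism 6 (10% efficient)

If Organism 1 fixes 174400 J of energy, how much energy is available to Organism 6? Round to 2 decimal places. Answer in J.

Organism 2: 174400 × 0.12 = 20928 J
Organism 3: 20928 × 0.15 = 3139.2 J
Organism 4: 3139.2 × 0.05 = 156.96 J
Organism 5: 156.96 × 0.14 = 21.9744 J
Organism 6: 21.9744 × 0.1 = 2.19744 J

2.20 J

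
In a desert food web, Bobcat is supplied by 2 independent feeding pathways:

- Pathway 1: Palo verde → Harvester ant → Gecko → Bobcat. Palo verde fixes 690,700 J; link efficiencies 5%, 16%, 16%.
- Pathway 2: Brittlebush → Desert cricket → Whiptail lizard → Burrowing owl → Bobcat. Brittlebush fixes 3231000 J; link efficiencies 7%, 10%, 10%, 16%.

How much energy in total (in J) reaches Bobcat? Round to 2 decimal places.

Pathway 1: 690700 × 0.05 × 0.16 × 0.16 = 884.096 J
Pathway 2: 3231000 × 0.07 × 0.1 × 0.1 × 0.16 = 361.872 J
Total at Bobcat: 884.096 + 361.872 = 1245.968 J

1245.97 J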